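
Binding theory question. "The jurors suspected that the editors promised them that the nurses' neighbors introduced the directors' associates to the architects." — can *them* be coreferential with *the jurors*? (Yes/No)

*them* is a pronoun; Principle B requires it to be free in its binding domain — the clause headed by 'promised'.
— the jurors: subject of the matrix clause; c-commands the pronoun but lies outside its binding domain — allowed.

Yes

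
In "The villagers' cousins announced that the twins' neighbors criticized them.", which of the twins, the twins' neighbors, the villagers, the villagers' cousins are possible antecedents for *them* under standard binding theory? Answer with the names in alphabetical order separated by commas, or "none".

the twins, the villagers, the villagers' cousins

*them* is a pronoun; Principle B requires it to be free in its binding domain — the clause headed by 'criticized'.
— the twins: possessor inside the subject DP of the clause headed by 'criticized'; does not c-command the pronoun — Principle B does not apply; allowed.
— the twins' neighbors: subject of the clause headed by 'criticized'; c-commands the pronoun within its binding domain — blocked (Principle B).
— the villagers: possessor inside the subject DP of the matrix clause; does not c-command the pronoun — Principle B does not apply; allowed.
— the villagers' cousins: subject of the matrix clause; c-commands the pronoun but lies outside its binding domain — allowed.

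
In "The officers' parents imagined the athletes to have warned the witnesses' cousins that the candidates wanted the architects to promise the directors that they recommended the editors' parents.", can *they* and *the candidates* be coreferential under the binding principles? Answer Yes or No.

Yes

*the candidates* is an R-expression; Principle C requires it to be free (not bound by any c-commanding expression).
— they: subject of the clause headed by 'recommended'; the pronoun does not c-command the R-expression — coreference allowed.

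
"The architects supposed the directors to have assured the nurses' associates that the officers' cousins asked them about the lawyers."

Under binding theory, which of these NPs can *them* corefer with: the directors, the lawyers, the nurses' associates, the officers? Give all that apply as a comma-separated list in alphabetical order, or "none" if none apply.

*them* is a pronoun; Principle B requires it to be free in its binding domain — the clause headed by 'asked'.
— the directors: subject of the clause headed by 'assured'; c-commands the pronoun but lies outside its binding domain — allowed.
— the lawyers: second object of the clause headed by 'asked'; is c-commanded by the pronoun; coreference would bind this R-expression — blocked (Principle C).
— the nurses' associates: object of the clause headed by 'assured'; c-commands the pronoun but lies outside its binding domain — allowed.
— the officers: possessor inside the subject DP of the clause headed by 'asked'; does not c-command the pronoun — Principle B does not apply; allowed.

the directors, the nurses' associates, the officers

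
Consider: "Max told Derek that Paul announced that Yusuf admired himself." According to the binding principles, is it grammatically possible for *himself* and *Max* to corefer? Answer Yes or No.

*himself* is a reflexive; Principle A requires it to be bound within its binding domain — the clause headed by 'admired'.
— Max: subject of the matrix clause; c-commands the reflexive but lies outside its binding domain — cannot bind it (Principle A).

No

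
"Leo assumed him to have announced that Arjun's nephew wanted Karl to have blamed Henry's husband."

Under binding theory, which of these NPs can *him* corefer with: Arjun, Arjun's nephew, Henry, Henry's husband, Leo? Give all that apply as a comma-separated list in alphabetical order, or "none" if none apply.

*him* is a pronoun; Principle B requires it to be free in its binding domain — the matrix clause.
— Arjun: possessor inside the subject DP of the clause headed by 'wanted'; is c-commanded by the pronoun; coreference would bind this R-expression — blocked (Principle C).
— Arjun's nephew: subject of the clause headed by 'wanted'; is c-commanded by the pronoun; coreference would bind this R-expression — blocked (Principle C).
— Henry: possessor inside the object DP of the clause headed by 'blamed'; is c-commanded by the pronoun; coreference would bind this R-expression — blocked (Principle C).
— Henry's husband: object of the clause headed by 'blamed'; is c-commanded by the pronoun; coreference would bind this R-expression — blocked (Principle C).
— Leo: subject of the matrix clause; c-commands the pronoun within its binding domain — blocked (Principle B).

none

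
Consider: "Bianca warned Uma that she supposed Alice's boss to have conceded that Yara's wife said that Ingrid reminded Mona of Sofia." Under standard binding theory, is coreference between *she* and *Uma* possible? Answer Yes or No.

Yes

*Uma* is an R-expression; Principle C requires it to be free (not bound by any c-commanding expression).
— she: subject of the clause headed by 'supposed'; the pronoun does not c-command the R-expression — coreference allowed.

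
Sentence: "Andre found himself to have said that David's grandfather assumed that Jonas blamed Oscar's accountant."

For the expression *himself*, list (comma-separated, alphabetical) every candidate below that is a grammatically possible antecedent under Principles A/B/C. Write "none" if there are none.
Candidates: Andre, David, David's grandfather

*himself* is a reflexive; Principle A requires it to be bound within its binding domain — the matrix clause.
— Andre: subject of the matrix clause; c-commands the reflexive within its binding domain — allowed (Principle A).
— David: possessor inside the subject DP of the clause headed by 'assumed'; does not c-command the reflexive — cannot bind it (Principle A).
— David's grandfather: subject of the clause headed by 'assumed'; does not c-command the reflexive — cannot bind it (Principle A).

Andre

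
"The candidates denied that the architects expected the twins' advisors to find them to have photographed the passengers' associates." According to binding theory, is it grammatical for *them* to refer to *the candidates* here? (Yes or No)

*the candidates* is an R-expression; Principle C requires it to be free (not bound by any c-commanding expression).
— them: subject of the clause headed by 'photographed'; the pronoun does not c-command the R-expression — coreference allowed.

Yes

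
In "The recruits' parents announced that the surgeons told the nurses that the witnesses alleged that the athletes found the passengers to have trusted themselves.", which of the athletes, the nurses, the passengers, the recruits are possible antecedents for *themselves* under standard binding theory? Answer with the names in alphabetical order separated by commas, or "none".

the passengers

*themselves* is a reflexive; Principle A requires it to be bound within its binding domain — the clause headed by 'trusted'.
— the athletes: subject of the clause headed by 'found'; c-commands the reflexive but lies outside its binding domain — cannot bind it (Principle A).
— the nurses: object of the clause headed by 'told'; c-commands the reflexive but lies outside its binding domain — cannot bind it (Principle A).
— the passengers: subject of the clause headed by 'trusted'; c-commands the reflexive within its binding domain — allowed (Principle A).
— the recruits: possessor inside the subject DP of the matrix clause; does not c-command the reflexive — cannot bind it (Principle A).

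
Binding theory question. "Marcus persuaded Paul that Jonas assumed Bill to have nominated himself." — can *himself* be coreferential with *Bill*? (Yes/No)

*himself* is a reflexive; Principle A requires it to be bound within its binding domain — the clause headed by 'nominated'.
— Bill: subject of the clause headed by 'nominated'; c-commands the reflexive within its binding domain — allowed (Principle A).

Yes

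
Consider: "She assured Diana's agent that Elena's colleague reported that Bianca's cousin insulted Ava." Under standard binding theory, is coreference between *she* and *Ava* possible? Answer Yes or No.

*Ava* is an R-expression; Principle C requires it to be free (not bound by any c-commanding expression).
— she: subject of the matrix clause; the pronoun c-commands the R-expression — coreference blocked (Principle C).

No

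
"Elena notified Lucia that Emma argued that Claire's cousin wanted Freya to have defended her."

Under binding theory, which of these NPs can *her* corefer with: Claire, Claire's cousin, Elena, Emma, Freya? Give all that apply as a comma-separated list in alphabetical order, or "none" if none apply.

Claire, Claire's cousin, Elena, Emma

*her* is a pronoun; Principle B requires it to be free in its binding domain — the clause headed by 'defended'.
— Claire: possessor inside the subject DP of the clause headed by 'wanted'; does not c-command the pronoun — Principle B does not apply; allowed.
— Claire's cousin: subject of the clause headed by 'wanted'; c-commands the pronoun but lies outside its binding domain — allowed.
— Elena: subject of the matrix clause; c-commands the pronoun but lies outside its binding domain — allowed.
— Emma: subject of the clause headed by 'argued'; c-commands the pronoun but lies outside its binding domain — allowed.
— Freya: subject of the clause headed by 'defended'; c-commands the pronoun within its binding domain — blocked (Principle B).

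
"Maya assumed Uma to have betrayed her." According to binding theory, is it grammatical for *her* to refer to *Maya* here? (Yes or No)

Yes

*Maya* is an R-expression; Principle C requires it to be free (not bound by any c-commanding expression).
— her: object of the clause headed by 'betrayed'; the pronoun does not c-command the R-expression — coreference allowed.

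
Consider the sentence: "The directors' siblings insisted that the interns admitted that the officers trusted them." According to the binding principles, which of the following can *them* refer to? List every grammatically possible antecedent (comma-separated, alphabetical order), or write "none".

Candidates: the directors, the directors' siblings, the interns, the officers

*them* is a pronoun; Principle B requires it to be free in its binding domain — the clause headed by 'trusted'.
— the directors: possessor inside the subject DP of the matrix clause; does not c-command the pronoun — Principle B does not apply; allowed.
— the directors' siblings: subject of the matrix clause; c-commands the pronoun but lies outside its binding domain — allowed.
— the interns: subject of the clause headed by 'admitted'; c-commands the pronoun but lies outside its binding domain — allowed.
— the officers: subject of the clause headed by 'trusted'; c-commands the pronoun within its binding domain — blocked (Principle B).

the directors, the directors' siblings, the interns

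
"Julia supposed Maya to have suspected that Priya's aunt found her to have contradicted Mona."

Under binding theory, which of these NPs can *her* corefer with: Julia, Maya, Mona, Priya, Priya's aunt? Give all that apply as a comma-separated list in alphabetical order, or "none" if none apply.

Julia, Maya, Priya

*her* is a pronoun; Principle B requires it to be free in its binding domain — the clause headed by 'found'.
— Julia: subject of the matrix clause; c-commands the pronoun but lies outside its binding domain — allowed.
— Maya: subject of the clause headed by 'suspected'; c-commands the pronoun but lies outside its binding domain — allowed.
— Mona: object of the clause headed by 'contradicted'; is c-commanded by the pronoun; coreference would bind this R-expression — blocked (Principle C).
— Priya: possessor inside the subject DP of the clause headed by 'found'; does not c-command the pronoun — Principle B does not apply; allowed.
— Priya's aunt: subject of the clause headed by 'found'; c-commands the pronoun within its binding domain — blocked (Principle B).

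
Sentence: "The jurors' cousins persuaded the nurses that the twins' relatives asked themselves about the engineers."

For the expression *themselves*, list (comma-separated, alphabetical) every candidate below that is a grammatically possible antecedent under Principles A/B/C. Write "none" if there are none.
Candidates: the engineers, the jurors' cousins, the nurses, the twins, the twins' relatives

the twins' relatives

*themselves* is a reflexive; Principle A requires it to be bound within its binding domain — the clause headed by 'asked'.
— the engineers: second object of the clause headed by 'asked'; does not c-command the reflexive — cannot bind it (Principle A).
— the jurors' cousins: subject of the matrix clause; c-commands the reflexive but lies outside its binding domain — cannot bind it (Principle A).
— the nurses: object of the matrix clause; c-commands the reflexive but lies outside its binding domain — cannot bind it (Principle A).
— the twins: possessor inside the subject DP of the clause headed by 'asked'; does not c-command the reflexive — cannot bind it (Principle A).
— the twins' relatives: subject of the clause headed by 'asked'; c-commands the reflexive within its binding domain — allowed (Principle A).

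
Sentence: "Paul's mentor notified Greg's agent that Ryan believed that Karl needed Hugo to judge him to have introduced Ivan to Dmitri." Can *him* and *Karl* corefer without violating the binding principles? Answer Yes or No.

*Karl* is an R-expression; Principle C requires it to be free (not bound by any c-commanding expression).
— him: subject of the clause headed by 'introduced'; the pronoun does not c-command the R-expression — coreference allowed.

Yes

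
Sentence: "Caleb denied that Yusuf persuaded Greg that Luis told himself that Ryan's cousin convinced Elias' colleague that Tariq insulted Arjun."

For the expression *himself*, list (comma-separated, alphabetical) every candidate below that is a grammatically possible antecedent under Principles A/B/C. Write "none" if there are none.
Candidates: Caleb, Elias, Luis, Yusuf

*himself* is a reflexive; Principle A requires it to be bound within its binding domain — the clause headed by 'told'.
— Caleb: subject of the matrix clause; c-commands the reflexive but lies outside its binding domain — cannot bind it (Principle A).
— Elias: possessor inside the object DP of the clause headed by 'convinced'; does not c-command the reflexive — cannot bind it (Principle A).
— Luis: subject of the clause headed by 'told'; c-commands the reflexive within its binding domain — allowed (Principle A).
— Yusuf: subject of the clause headed by 'persuaded'; c-commands the reflexive but lies outside its binding domain — cannot bind it (Principle A).

Luis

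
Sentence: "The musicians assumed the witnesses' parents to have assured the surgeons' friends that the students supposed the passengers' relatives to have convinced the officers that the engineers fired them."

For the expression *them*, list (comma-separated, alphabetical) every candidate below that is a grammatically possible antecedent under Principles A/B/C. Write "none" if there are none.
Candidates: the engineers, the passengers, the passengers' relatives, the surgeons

the passengers, the passengers' relatives, the surgeons

*them* is a pronoun; Principle B requires it to be free in its binding domain — the clause headed by 'fired'.
— the engineers: subject of the clause headed by 'fired'; c-commands the pronoun within its binding domain — blocked (Principle B).
— the passengers: possessor inside the subject DP of the clause headed by 'convinced'; does not c-command the pronoun — Principle B does not apply; allowed.
— the passengers' relatives: subject of the clause headed by 'convinced'; c-commands the pronoun but lies outside its binding domain — allowed.
— the surgeons: possessor inside the object DP of the clause headed by 'assured'; does not c-command the pronoun — Principle B does not apply; allowed.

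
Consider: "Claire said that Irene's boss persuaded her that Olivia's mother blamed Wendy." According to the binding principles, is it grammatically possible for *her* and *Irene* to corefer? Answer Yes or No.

Yes

*her* is a pronoun; Principle B requires it to be free in its binding domain — the clause headed by 'persuaded'.
— Irene: possessor inside the subject DP of the clause headed by 'persuaded'; does not c-command the pronoun — Principle B does not apply; allowed.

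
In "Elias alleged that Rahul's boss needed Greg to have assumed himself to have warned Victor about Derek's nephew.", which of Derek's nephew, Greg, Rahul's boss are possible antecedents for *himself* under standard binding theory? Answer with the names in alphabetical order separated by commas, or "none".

*himself* is a reflexive; Principle A requires it to be bound within its binding domain — the clause headed by 'assumed'.
— Derek's nephew: second object of the clause headed by 'warned'; does not c-command the reflexive — cannot bind it (Principle A).
— Greg: subject of the clause headed by 'assumed'; c-commands the reflexive within its binding domain — allowed (Principle A).
— Rahul's boss: subject of the clause headed by 'needed'; c-commands the reflexive but lies outside its binding domain — cannot bind it (Principle A).

Greg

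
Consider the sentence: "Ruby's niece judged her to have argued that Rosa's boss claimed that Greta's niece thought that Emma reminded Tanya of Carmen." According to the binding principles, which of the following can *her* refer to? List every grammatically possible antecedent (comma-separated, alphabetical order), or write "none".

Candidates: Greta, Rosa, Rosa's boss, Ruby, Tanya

Ruby

*her* is a pronoun; Principle B requires it to be free in its binding domain — the matrix clause.
— Greta: possessor inside the subject DP of the clause headed by 'thought'; is c-commanded by the pronoun; coreference would bind this R-expression — blocked (Principle C).
— Rosa: possessor inside the subject DP of the clause headed by 'claimed'; is c-commanded by the pronoun; coreference would bind this R-expression — blocked (Principle C).
— Rosa's boss: subject of the clause headed by 'claimed'; is c-commanded by the pronoun; coreference would bind this R-expression — blocked (Principle C).
— Ruby: possessor inside the subject DP of the matrix clause; does not c-command the pronoun — Principle B does not apply; allowed.
— Tanya: object of the clause headed by 'reminded'; is c-commanded by the pronoun; coreference would bind this R-expression — blocked (Principle C).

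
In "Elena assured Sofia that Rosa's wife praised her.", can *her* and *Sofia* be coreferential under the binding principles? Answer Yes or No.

*Sofia* is an R-expression; Principle C requires it to be free (not bound by any c-commanding expression).
— her: object of the clause headed by 'praised'; the pronoun does not c-command the R-expression — coreference allowed.

Yes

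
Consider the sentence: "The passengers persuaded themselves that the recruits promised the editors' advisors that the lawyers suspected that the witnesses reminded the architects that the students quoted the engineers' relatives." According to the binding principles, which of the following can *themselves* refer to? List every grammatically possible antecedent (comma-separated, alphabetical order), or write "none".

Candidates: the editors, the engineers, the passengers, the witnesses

the passengers

*themselves* is a reflexive; Principle A requires it to be bound within its binding domain — the matrix clause.
— the editors: possessor inside the object DP of the clause headed by 'promised'; does not c-command the reflexive — cannot bind it (Principle A).
— the engineers: possessor inside the object DP of the clause headed by 'quoted'; does not c-command the reflexive — cannot bind it (Principle A).
— the passengers: subject of the matrix clause; c-commands the reflexive within its binding domain — allowed (Principle A).
— the witnesses: subject of the clause headed by 'reminded'; does not c-command the reflexive — cannot bind it (Principle A).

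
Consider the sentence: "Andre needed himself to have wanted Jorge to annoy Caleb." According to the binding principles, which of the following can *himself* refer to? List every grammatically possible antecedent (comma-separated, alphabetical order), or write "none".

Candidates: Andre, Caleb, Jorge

Andre

*himself* is a reflexive; Principle A requires it to be bound within its binding domain — the matrix clause.
— Andre: subject of the matrix clause; c-commands the reflexive within its binding domain — allowed (Principle A).
— Caleb: object of the clause headed by 'annoy'; does not c-command the reflexive — cannot bind it (Principle A).
— Jorge: subject of the clause headed by 'annoy'; does not c-command the reflexive — cannot bind it (Principle A).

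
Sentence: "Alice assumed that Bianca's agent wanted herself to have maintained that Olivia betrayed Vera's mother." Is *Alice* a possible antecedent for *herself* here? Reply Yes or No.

*herself* is a reflexive; Principle A requires it to be bound within its binding domain — the clause headed by 'wanted'.
— Alice: subject of the matrix clause; c-commands the reflexive but lies outside its binding domain — cannot bind it (Principle A).

No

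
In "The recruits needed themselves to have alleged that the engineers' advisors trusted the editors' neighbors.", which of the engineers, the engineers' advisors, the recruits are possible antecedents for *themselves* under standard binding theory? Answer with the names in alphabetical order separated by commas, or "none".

the recruits

*themselves* is a reflexive; Principle A requires it to be bound within its binding domain — the matrix clause.
— the engineers: possessor inside the subject DP of the clause headed by 'trusted'; does not c-command the reflexive — cannot bind it (Principle A).
— the engineers' advisors: subject of the clause headed by 'trusted'; does not c-command the reflexive — cannot bind it (Principle A).
— the recruits: subject of the matrix clause; c-commands the reflexive within its binding domain — allowed (Principle A).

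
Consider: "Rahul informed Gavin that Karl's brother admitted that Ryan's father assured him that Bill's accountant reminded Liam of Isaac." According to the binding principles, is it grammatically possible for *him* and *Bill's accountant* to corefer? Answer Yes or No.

No

*him* is a pronoun; Principle B requires it to be free in its binding domain — the clause headed by 'assured'.
— Bill's accountant: subject of the clause headed by 'reminded'; is c-commanded by the pronoun; coreference would bind this R-expression — blocked (Principle C).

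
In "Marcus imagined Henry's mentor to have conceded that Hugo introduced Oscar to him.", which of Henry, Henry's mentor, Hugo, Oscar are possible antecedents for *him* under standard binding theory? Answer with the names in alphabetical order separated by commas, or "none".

Henry, Henry's mentor

*him* is a pronoun; Principle B requires it to be free in its binding domain — the clause headed by 'introduced'.
— Henry: possessor inside the subject DP of the clause headed by 'conceded'; does not c-command the pronoun — Principle B does not apply; allowed.
— Henry's mentor: subject of the clause headed by 'conceded'; c-commands the pronoun but lies outside its binding domain — allowed.
— Hugo: subject of the clause headed by 'introduced'; c-commands the pronoun within its binding domain — blocked (Principle B).
— Oscar: object of the clause headed by 'introduced'; c-commands the pronoun within its binding domain — blocked (Principle B).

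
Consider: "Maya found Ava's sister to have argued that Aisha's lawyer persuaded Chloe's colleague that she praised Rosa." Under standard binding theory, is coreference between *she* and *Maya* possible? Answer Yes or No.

*Maya* is an R-expression; Principle C requires it to be free (not bound by any c-commanding expression).
— she: subject of the clause headed by 'praised'; the pronoun does not c-command the R-expression — coreference allowed.

Yes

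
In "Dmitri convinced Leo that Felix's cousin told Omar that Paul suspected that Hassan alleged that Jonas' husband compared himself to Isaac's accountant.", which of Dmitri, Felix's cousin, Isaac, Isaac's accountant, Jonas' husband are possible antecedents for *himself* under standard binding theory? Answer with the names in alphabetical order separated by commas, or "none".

Jonas' husband

*himself* is a reflexive; Principle A requires it to be bound within its binding domain — the clause headed by 'compared'.
— Dmitri: subject of the matrix clause; c-commands the reflexive but lies outside its binding domain — cannot bind it (Principle A).
— Felix's cousin: subject of the clause headed by 'told'; c-commands the reflexive but lies outside its binding domain — cannot bind it (Principle A).
— Isaac: possessor inside the second object DP of the clause headed by 'compared'; does not c-command the reflexive — cannot bind it (Principle A).
— Isaac's accountant: second object of the clause headed by 'compared'; does not c-command the reflexive — cannot bind it (Principle A).
— Jonas' husband: subject of the clause headed by 'compared'; c-commands the reflexive within its binding domain — allowed (Principle A).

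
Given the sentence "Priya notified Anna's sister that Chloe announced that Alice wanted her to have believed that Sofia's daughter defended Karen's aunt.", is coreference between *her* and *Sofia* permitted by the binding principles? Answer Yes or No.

*her* is a pronoun; Principle B requires it to be free in its binding domain — the clause headed by 'wanted'.
— Sofia: possessor inside the subject DP of the clause headed by 'defended'; is c-commanded by the pronoun; coreference would bind this R-expression — blocked (Principle C).

No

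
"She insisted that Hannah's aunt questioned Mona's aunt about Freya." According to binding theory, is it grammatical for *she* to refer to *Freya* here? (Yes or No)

No

*Freya* is an R-expression; Principle C requires it to be free (not bound by any c-commanding expression).
— she: subject of the matrix clause; the pronoun c-commands the R-expression — coreference blocked (Principle C).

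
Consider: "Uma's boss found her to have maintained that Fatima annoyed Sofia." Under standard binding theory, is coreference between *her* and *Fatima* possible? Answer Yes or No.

No

*Fatima* is an R-expression; Principle C requires it to be free (not bound by any c-commanding expression).
— her: subject of the clause headed by 'maintained'; the pronoun c-commands the R-expression — coreference blocked (Principle C).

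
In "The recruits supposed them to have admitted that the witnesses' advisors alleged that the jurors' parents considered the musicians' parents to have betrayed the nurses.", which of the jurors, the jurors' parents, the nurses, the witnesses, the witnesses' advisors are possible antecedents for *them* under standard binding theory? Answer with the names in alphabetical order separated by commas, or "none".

none

*them* is a pronoun; Principle B requires it to be free in its binding domain — the matrix clause.
— the jurors: possessor inside the subject DP of the clause headed by 'considered'; is c-commanded by the pronoun; coreference would bind this R-expression — blocked (Principle C).
— the jurors' parents: subject of the clause headed by 'considered'; is c-commanded by the pronoun; coreference would bind this R-expression — blocked (Principle C).
— the nurses: object of the clause headed by 'betrayed'; is c-commanded by the pronoun; coreference would bind this R-expression — blocked (Principle C).
— the witnesses: possessor inside the subject DP of the clause headed by 'alleged'; is c-commanded by the pronoun; coreference would bind this R-expression — blocked (Principle C).
— the witnesses' advisors: subject of the clause headed by 'alleged'; is c-commanded by the pronoun; coreference would bind this R-expression — blocked (Principle C).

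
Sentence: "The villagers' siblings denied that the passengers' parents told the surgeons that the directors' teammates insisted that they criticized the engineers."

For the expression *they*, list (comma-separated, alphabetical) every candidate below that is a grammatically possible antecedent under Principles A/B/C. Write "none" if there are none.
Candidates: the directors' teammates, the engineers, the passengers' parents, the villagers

the directors' teammates, the passengers' parents, the villagers

*they* is a pronoun; Principle B requires it to be free in its binding domain — the clause headed by 'criticized'.
— the directors' teammates: subject of the clause headed by 'insisted'; c-commands the pronoun but lies outside its binding domain — allowed.
— the engineers: object of the clause headed by 'criticized'; is c-commanded by the pronoun; coreference would bind this R-expression — blocked (Principle C).
— the passengers' parents: subject of the clause headed by 'told'; c-commands the pronoun but lies outside its binding domain — allowed.
— the villagers: possessor inside the subject DP of the matrix clause; does not c-command the pronoun — Principle B does not apply; allowed.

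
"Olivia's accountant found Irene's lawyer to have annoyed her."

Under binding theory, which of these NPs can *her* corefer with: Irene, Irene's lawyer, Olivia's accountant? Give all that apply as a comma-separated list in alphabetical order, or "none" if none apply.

*her* is a pronoun; Principle B requires it to be free in its binding domain — the clause headed by 'annoyed'.
— Irene: possessor inside the subject DP of the clause headed by 'annoyed'; does not c-command the pronoun — Principle B does not apply; allowed.
— Irene's lawyer: subject of the clause headed by 'annoyed'; c-commands the pronoun within its binding domain — blocked (Principle B).
— Olivia's accountant: subject of the matrix clause; c-commands the pronoun but lies outside its binding domain — allowed.

Irene, Olivia's accountant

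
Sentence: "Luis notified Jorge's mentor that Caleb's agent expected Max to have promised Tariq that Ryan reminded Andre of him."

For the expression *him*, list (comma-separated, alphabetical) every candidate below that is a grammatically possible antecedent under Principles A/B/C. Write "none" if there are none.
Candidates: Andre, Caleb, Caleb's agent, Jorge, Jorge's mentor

*him* is a pronoun; Principle B requires it to be free in its binding domain — the clause headed by 'reminded'.
— Andre: object of the clause headed by 'reminded'; c-commands the pronoun within its binding domain — blocked (Principle B).
— Caleb: possessor inside the subject DP of the clause headed by 'expected'; does not c-command the pronoun — Principle B does not apply; allowed.
— Caleb's agent: subject of the clause headed by 'expected'; c-commands the pronoun but lies outside its binding domain — allowed.
— Jorge: possessor inside the object DP of the matrix clause; does not c-command the pronoun — Principle B does not apply; allowed.
— Jorge's mentor: object of the matrix clause; c-commands the pronoun but lies outside its binding domain — allowed.

Caleb, Caleb's agent, Jorge, Jorge's mentor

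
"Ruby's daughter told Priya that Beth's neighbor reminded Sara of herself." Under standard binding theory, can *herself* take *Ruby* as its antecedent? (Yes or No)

*herself* is a reflexive; Principle A requires it to be bound within its binding domain — the clause headed by 'reminded'.
— Ruby: possessor inside the subject DP of the matrix clause; does not c-command the reflexive — cannot bind it (Principle A).

No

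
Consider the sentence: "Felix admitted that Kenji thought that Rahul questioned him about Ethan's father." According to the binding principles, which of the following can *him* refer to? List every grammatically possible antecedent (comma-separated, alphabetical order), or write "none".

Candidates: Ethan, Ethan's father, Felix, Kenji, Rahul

Felix, Kenji

*him* is a pronoun; Principle B requires it to be free in its binding domain — the clause headed by 'questioned'.
— Ethan: possessor inside the second object DP of the clause headed by 'questioned'; is c-commanded by the pronoun; coreference would bind this R-expression — blocked (Principle C).
— Ethan's father: second object of the clause headed by 'questioned'; is c-commanded by the pronoun; coreference would bind this R-expression — blocked (Principle C).
— Felix: subject of the matrix clause; c-commands the pronoun but lies outside its binding domain — allowed.
— Kenji: subject of the clause headed by 'thought'; c-commands the pronoun but lies outside its binding domain — allowed.
— Rahul: subject of the clause headed by 'questioned'; c-commands the pronoun within its binding domain — blocked (Principle B).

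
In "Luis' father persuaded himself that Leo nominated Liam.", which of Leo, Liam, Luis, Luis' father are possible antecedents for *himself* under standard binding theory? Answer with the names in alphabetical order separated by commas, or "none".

Luis' father

*himself* is a reflexive; Principle A requires it to be bound within its binding domain — the matrix clause.
— Leo: subject of the clause headed by 'nominated'; does not c-command the reflexive — cannot bind it (Principle A).
— Liam: object of the clause headed by 'nominated'; does not c-command the reflexive — cannot bind it (Principle A).
— Luis: possessor inside the subject DP of the matrix clause; does not c-command the reflexive — cannot bind it (Principle A).
— Luis' father: subject of the matrix clause; c-commands the reflexive within its binding domain — allowed (Principle A).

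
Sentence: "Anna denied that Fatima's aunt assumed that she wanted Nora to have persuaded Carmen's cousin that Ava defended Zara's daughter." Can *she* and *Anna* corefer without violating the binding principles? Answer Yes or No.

Yes

*Anna* is an R-expression; Principle C requires it to be free (not bound by any c-commanding expression).
— she: subject of the clause headed by 'wanted'; the pronoun does not c-command the R-expression — coreference allowed.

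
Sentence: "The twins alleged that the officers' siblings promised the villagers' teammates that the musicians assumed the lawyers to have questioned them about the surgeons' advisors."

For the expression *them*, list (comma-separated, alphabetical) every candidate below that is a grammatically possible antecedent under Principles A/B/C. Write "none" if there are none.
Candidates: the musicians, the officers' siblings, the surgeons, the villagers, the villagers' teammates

the musicians, the officers' siblings, the villagers, the villagers' teammates

*them* is a pronoun; Principle B requires it to be free in its binding domain — the clause headed by 'questioned'.
— the musicians: subject of the clause headed by 'assumed'; c-commands the pronoun but lies outside its binding domain — allowed.
— the officers' siblings: subject of the clause headed by 'promised'; c-commands the pronoun but lies outside its binding domain — allowed.
— the surgeons: possessor inside the second object DP of the clause headed by 'questioned'; is c-commanded by the pronoun; coreference would bind this R-expression — blocked (Principle C).
— the villagers: possessor inside the object DP of the clause headed by 'promised'; does not c-command the pronoun — Principle B does not apply; allowed.
— the villagers' teammates: object of the clause headed by 'promised'; c-commands the pronoun but lies outside its binding domain — allowed.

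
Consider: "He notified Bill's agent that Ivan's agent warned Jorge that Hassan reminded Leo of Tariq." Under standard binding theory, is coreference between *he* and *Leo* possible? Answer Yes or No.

No

*Leo* is an R-expression; Principle C requires it to be free (not bound by any c-commanding expression).
— he: subject of the matrix clause; the pronoun c-commands the R-expression — coreference blocked (Principle C).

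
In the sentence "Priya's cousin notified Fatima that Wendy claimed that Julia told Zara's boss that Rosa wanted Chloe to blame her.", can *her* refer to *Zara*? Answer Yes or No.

Yes

*her* is a pronoun; Principle B requires it to be free in its binding domain — the clause headed by 'blame'.
— Zara: possessor inside the object DP of the clause headed by 'told'; does not c-command the pronoun — Principle B does not apply; allowed.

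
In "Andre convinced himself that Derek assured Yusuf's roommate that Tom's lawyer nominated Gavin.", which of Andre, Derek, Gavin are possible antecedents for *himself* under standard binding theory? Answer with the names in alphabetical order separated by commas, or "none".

Andre

*himself* is a reflexive; Principle A requires it to be bound within its binding domain — the matrix clause.
— Andre: subject of the matrix clause; c-commands the reflexive within its binding domain — allowed (Principle A).
— Derek: subject of the clause headed by 'assured'; does not c-command the reflexive — cannot bind it (Principle A).
— Gavin: object of the clause headed by 'nominated'; does not c-command the reflexive — cannot bind it (Principle A).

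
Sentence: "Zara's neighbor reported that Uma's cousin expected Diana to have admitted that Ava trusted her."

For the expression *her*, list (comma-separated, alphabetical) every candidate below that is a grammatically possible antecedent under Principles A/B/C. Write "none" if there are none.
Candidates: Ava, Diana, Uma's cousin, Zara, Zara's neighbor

Diana, Uma's cousin, Zara, Zara's neighbor

*her* is a pronoun; Principle B requires it to be free in its binding domain — the clause headed by 'trusted'.
— Ava: subject of the clause headed by 'trusted'; c-commands the pronoun within its binding domain — blocked (Principle B).
— Diana: subject of the clause headed by 'admitted'; c-commands the pronoun but lies outside its binding domain — allowed.
— Uma's cousin: subject of the clause headed by 'expected'; c-commands the pronoun but lies outside its binding domain — allowed.
— Zara: possessor inside the subject DP of the matrix clause; does not c-command the pronoun — Principle B does not apply; allowed.
— Zara's neighbor: subject of the matrix clause; c-commands the pronoun but lies outside its binding domain — allowed.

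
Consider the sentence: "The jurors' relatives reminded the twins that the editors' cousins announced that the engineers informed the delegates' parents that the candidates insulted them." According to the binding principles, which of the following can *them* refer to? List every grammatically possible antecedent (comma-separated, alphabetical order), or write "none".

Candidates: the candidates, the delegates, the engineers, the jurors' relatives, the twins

the delegates, the engineers, the jurors' relatives, the twins

*them* is a pronoun; Principle B requires it to be free in its binding domain — the clause headed by 'insulted'.
— the candidates: subject of the clause headed by 'insulted'; c-commands the pronoun within its binding domain — blocked (Principle B).
— the delegates: possessor inside the object DP of the clause headed by 'informed'; does not c-command the pronoun — Principle B does not apply; allowed.
— the engineers: subject of the clause headed by 'informed'; c-commands the pronoun but lies outside its binding domain — allowed.
— the jurors' relatives: subject of the matrix clause; c-commands the pronoun but lies outside its binding domain — allowed.
— the twins: object of the matrix clause; c-commands the pronoun but lies outside its binding domain — allowed.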